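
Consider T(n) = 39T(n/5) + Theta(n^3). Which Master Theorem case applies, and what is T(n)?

Master Theorem for T(n) = 39T(n/5) + O(n^3):

a = 39, b = 5, c = 3
log_b(a) = log_5(39) = 2.2763

Case 3: c = 3 > log_5(39) = 2.2763
T(n) = O(n^3) = O(n^3)

For T(n) = 39T(n/5) + O(n^3): log_5(39) = 2.2763. This is Case 3 of the Master Theorem (c > log_b(a), work dominated by root), giving O(n^3).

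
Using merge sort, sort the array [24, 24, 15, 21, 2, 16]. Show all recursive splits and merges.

Merge sort trace:

Split: [24, 24, 15, 21, 2, 16] -> [24, 24, 15] and [21, 2, 16]
  Split: [24, 24, 15] -> [24] and [24, 15]
    Split: [24, 15] -> [24] and [15]
    Merge: [24] + [15] -> [15, 24]
  Merge: [24] + [15, 24] -> [15, 24, 24]
  Split: [21, 2, 16] -> [21] and [2, 16]
    Split: [2, 16] -> [2] and [16]
    Merge: [2] + [16] -> [2, 16]
  Merge: [21] + [2, 16] -> [2, 16, 21]
Merge: [15, 24, 24] + [2, 16, 21] -> [2, 15, 16, 21, 24, 24]

Final sorted array: [2, 15, 16, 21, 24, 24]

The merge sort proceeds by recursively splitting the array and merging sorted halves.
After all merges, the sorted array is [2, 15, 16, 21, 24, 24].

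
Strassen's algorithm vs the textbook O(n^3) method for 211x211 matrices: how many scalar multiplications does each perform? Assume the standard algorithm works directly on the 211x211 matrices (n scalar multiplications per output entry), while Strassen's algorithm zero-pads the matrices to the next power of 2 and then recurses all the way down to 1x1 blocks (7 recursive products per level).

Matrix multiplication for 211x211 matrices:

Strassen's algorithm requires power-of-2 dimensions. Pad 211x211 to 256x256 (next power of 2).

Standard algorithm: 211^3 = 9393931 multiplications
Strassen's algorithm: 7^(log2(256)) = 7^8 = 5764801 multiplications
Savings: 9393931 - 5764801 = 3629130 multiplications

Standard: 9393931 multiplications (211^3). Strassen: 5764801 multiplications (7^8, after padding to 256x256). Strassen reduces 8 recursive multiplications to 7 at each level.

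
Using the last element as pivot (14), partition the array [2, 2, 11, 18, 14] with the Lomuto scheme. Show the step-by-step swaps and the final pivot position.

Lomuto partition with pivot = 14:

Initial array: [2, 2, 11, 18, 14]

arr[0]=2 <= 14: swap with position 0, array becomes [2, 2, 11, 18, 14]
arr[1]=2 <= 14: swap with position 1, array becomes [2, 2, 11, 18, 14]
arr[2]=11 <= 14: swap with position 2, array becomes [2, 2, 11, 18, 14]
arr[3]=18 > 14: no swap

Place pivot at position 3: [2, 2, 11, 14, 18]
Pivot position: 3

After partitioning with pivot 14, the array becomes [2, 2, 11, 14, 18]. The pivot is placed at index 3. All elements to the left of the pivot are <= 14, and all elements to the right are > 14.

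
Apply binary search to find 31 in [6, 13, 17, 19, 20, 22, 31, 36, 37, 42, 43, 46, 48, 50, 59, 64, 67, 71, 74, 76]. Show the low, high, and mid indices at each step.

Binary search for 31 in [6, 13, 17, 19, 20, 22, 31, 36, 37, 42, 43, 46, 48, 50, 59, 64, 67, 71, 74, 76]:

lo=0, hi=19, mid=9, arr[mid]=42 -> 42 > 31, search left half
lo=0, hi=8, mid=4, arr[mid]=20 -> 20 < 31, search right half
lo=5, hi=8, mid=6, arr[mid]=31 -> Found target at index 6!

Binary search finds 31 at index 6 after 3 comparisons. The search repeatedly halves the search space by comparing with the middle element.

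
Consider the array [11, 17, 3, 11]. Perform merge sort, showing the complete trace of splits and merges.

Merge sort trace:

Split: [11, 17, 3, 11] -> [11, 17] and [3, 11]
  Split: [11, 17] -> [11] and [17]
  Merge: [11] + [17] -> [11, 17]
  Split: [3, 11] -> [3] and [11]
  Merge: [3] + [11] -> [3, 11]
Merge: [11, 17] + [3, 11] -> [3, 11, 11, 17]

Final sorted array: [3, 11, 11, 17]

The merge sort proceeds by recursively splitting the array and merging sorted halves.
After all merges, the sorted array is [3, 11, 11, 17].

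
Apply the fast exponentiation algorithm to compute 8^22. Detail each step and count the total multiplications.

Computing 8^22 by squaring (build up from 8^1; each line after the first costs one multiplication):

8^1 = 8
8^2 = (8^1)^2 = 8^2 = 64
8^4 = (8^2)^2 = 64^2 = 4096
8^5 = 8 * 8^4 = 8 * 4096 = 32768
8^10 = (8^5)^2 = 32768^2 = 1073741824
8^11 = 8 * 8^10 = 8 * 1073741824 = 8589934592
8^22 = (8^11)^2 = 8589934592^2 = 73786976294838206464

Result: 73786976294838206464
Multiplications needed: 6 (6 lines after 8^1)

8^22 = 73786976294838206464. Using exponentiation by squaring, this requires 6 multiplications. The key idea: if the exponent is even, square the half-power; if odd, multiply by the base once.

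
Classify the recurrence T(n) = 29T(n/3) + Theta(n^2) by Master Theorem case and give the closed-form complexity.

Master Theorem for T(n) = 29T(n/3) + O(n^2):

a = 29, b = 3, c = 2
log_b(a) = log_3(29) = 3.0650

Case 1: c = 2 < log_3(29) = 3.0650
T(n) = O(n^(log_3 29))

For T(n) = 29T(n/3) + O(n^2): log_3(29) = 3.0650. This is Case 1 of the Master Theorem (c < log_b(a), work dominated by leaves), giving O(n^(log_3 29)).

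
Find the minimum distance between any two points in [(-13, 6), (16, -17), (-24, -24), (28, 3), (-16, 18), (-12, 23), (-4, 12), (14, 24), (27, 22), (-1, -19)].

Computing all pairwise distances among 10 points:

d((-13, 6), (16, -17)) = 37.0135
d((-13, 6), (-24, -24)) = 31.9531
d((-13, 6), (28, 3)) = 41.1096
d((-13, 6), (-16, 18)) = 12.3693
d((-13, 6), (-12, 23)) = 17.0294
d((-13, 6), (-4, 12)) = 10.8167
d((-13, 6), (14, 24)) = 32.45
d((-13, 6), (27, 22)) = 43.0813
d((-13, 6), (-1, -19)) = 27.7308
d((16, -17), (-24, -24)) = 40.6079
d((16, -17), (28, 3)) = 23.3238
d((16, -17), (-16, 18)) = 47.4236
d((16, -17), (-12, 23)) = 48.8262
d((16, -17), (-4, 12)) = 35.2278
d((16, -17), (14, 24)) = 41.0488
d((16, -17), (27, 22)) = 40.5216
d((16, -17), (-1, -19)) = 17.1172
d((-24, -24), (28, 3)) = 58.5918
d((-24, -24), (-16, 18)) = 42.7551
d((-24, -24), (-12, 23)) = 48.5077
d((-24, -24), (-4, 12)) = 41.1825
d((-24, -24), (14, 24)) = 61.2209
d((-24, -24), (27, 22)) = 68.6804
d((-24, -24), (-1, -19)) = 23.5372
d((28, 3), (-16, 18)) = 46.4866
d((28, 3), (-12, 23)) = 44.7214
d((28, 3), (-4, 12)) = 33.2415
d((28, 3), (14, 24)) = 25.2389
d((28, 3), (27, 22)) = 19.0263
d((28, 3), (-1, -19)) = 36.4005
d((-16, 18), (-12, 23)) = 6.4031 <-- minimum
d((-16, 18), (-4, 12)) = 13.4164
d((-16, 18), (14, 24)) = 30.5941
d((-16, 18), (27, 22)) = 43.1856
d((-16, 18), (-1, -19)) = 39.9249
d((-12, 23), (-4, 12)) = 13.6015
d((-12, 23), (14, 24)) = 26.0192
d((-12, 23), (27, 22)) = 39.0128
d((-12, 23), (-1, -19)) = 43.4166
d((-4, 12), (14, 24)) = 21.6333
d((-4, 12), (27, 22)) = 32.573
d((-4, 12), (-1, -19)) = 31.1448
d((14, 24), (27, 22)) = 13.1529
d((14, 24), (-1, -19)) = 45.5412
d((27, 22), (-1, -19)) = 49.6488

Closest pair: (-16, 18) and (-12, 23) with distance 6.4031

The closest pair is (-16, 18) and (-12, 23) with Euclidean distance 6.4031. For 10 points, brute-force pairwise comparison is shown above. For large n, the divide-and-conquer algorithm (sort by x, recurse on halves, check the dividing strip) achieves O(n log n).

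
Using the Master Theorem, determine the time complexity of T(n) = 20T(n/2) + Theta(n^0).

Master Theorem for T(n) = 20T(n/2) + O(n^0):

a = 20, b = 2, c = 0
log_b(a) = log_2(20) = 4.3219

Case 1: c = 0 < log_2(20) = 4.3219
T(n) = O(n^(log_2 20))

For T(n) = 20T(n/2) + O(n^0): log_2(20) = 4.3219. This is Case 1 of the Master Theorem (c < log_b(a), work dominated by leaves), giving O(n^(log_2 20)).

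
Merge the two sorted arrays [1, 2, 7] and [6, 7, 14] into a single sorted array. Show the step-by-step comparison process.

Merging process:

Compare 1 vs 6: take 1 from left. Merged: [1]
Compare 2 vs 6: take 2 from left. Merged: [1, 2]
Compare 7 vs 6: take 6 from right. Merged: [1, 2, 6]
Compare 7 vs 7: take 7 from left. Merged: [1, 2, 6, 7]
Append remaining from right: [7, 14]. Merged: [1, 2, 6, 7, 7, 14]

Final merged array: [1, 2, 6, 7, 7, 14]
Total comparisons: 4

The merged array is [1, 2, 6, 7, 7, 14], requiring 4 comparisons. The merge step runs in O(n) time where n is the total number of elements.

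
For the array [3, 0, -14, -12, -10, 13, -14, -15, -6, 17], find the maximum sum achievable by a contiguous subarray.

Using Kadane's algorithm on [3, 0, -14, -12, -10, 13, -14, -15, -6, 17]:

Scanning through the array:
Position 1 (value 0): max_ending_here = 3, max_so_far = 3
Position 2 (value -14): max_ending_here = -11, max_so_far = 3
Position 3 (value -12): max_ending_here = -12, max_so_far = 3
Position 4 (value -10): max_ending_here = -10, max_so_far = 3
Position 5 (value 13): max_ending_here = 13, max_so_far = 13
Position 6 (value -14): max_ending_here = -1, max_so_far = 13
Position 7 (value -15): max_ending_here = -15, max_so_far = 13
Position 8 (value -6): max_ending_here = -6, max_so_far = 13
Position 9 (value 17): max_ending_here = 17, max_so_far = 17

Maximum subarray: [17]
Maximum sum: 17

The maximum subarray is [17] with sum 17. This subarray runs from index 9 to index 9.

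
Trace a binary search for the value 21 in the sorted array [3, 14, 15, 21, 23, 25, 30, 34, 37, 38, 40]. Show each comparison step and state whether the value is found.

Binary search for 21 in [3, 14, 15, 21, 23, 25, 30, 34, 37, 38, 40]:

lo=0, hi=10, mid=5, arr[mid]=25 -> 25 > 21, search left half
lo=0, hi=4, mid=2, arr[mid]=15 -> 15 < 21, search right half
lo=3, hi=4, mid=3, arr[mid]=21 -> Found target at index 3!

Binary search finds 21 at index 3 after 3 comparisons. The search repeatedly halves the search space by comparing with the middle element.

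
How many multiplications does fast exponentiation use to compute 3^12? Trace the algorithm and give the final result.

Computing 3^12 by squaring (build up from 3^1; each line after the first costs one multiplication):

3^1 = 3
3^2 = (3^1)^2 = 3^2 = 9
3^3 = 3 * 3^2 = 3 * 9 = 27
3^6 = (3^3)^2 = 27^2 = 729
3^12 = (3^6)^2 = 729^2 = 531441

Result: 531441
Multiplications needed: 4 (4 lines after 3^1)

3^12 = 531441. Using exponentiation by squaring, this requires 4 multiplications. The key idea: if the exponent is even, square the half-power; if odd, multiply by the base once.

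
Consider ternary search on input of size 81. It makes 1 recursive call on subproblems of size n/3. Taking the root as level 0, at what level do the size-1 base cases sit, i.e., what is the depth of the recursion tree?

For divide and conquer with division factor 3:

Problem sizes at each level:
Level 0: 81
Level 1: 27
Level 2: 9
Level 3: 3
Level 4: 1

The root is level 0 and the size-1 base case is level 4 (the tree spans levels 0 through 4, i.e. 5 levels counting the root), so the depth is the number of divisions: log_3(81) = 4

The recursion tree depth is log_3(81) = 4. At each level, the problem size is divided by 3, so it takes 4 divisions to reduce to a base case of size 1. The algorithm makes 1 recursive call at each level.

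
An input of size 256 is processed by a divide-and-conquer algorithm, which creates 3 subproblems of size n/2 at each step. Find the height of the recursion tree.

For divide and conquer with division factor 2:

Problem sizes at each level:
Level 0: 256
Level 1: 128
Level 2: 64
Level 3: 32
Level 4: 16
Level 5: 8
Level 6: 4
Level 7: 2
Level 8: 1

The root is level 0 and the size-1 base case is level 8 (the tree spans levels 0 through 8, i.e. 9 levels counting the root), so the depth is the number of divisions: log_2(256) = 8

The recursion tree depth is log_2(256) = 8. At each level, the problem size is divided by 2, so it takes 8 divisions to reduce to a base case of size 1. The algorithm makes 3 recursive calls at each level.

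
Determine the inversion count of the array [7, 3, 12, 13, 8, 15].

Finding inversions in [7, 3, 12, 13, 8, 15]:

(0, 1): arr[0]=7 > arr[1]=3
(2, 4): arr[2]=12 > arr[4]=8
(3, 4): arr[3]=13 > arr[4]=8

Total inversions: 3

The array has 3 inversion(s): (0,1), (2,4), (3,4). Each pair (i,j) satisfies i < j and arr[i] > arr[j].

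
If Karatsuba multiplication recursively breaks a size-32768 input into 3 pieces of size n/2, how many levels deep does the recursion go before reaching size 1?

For divide and conquer with division factor 2:

Problem sizes at each level:
Level 0: 32768
Level 1: 16384
Level 2: 8192
Level 3: 4096
Level 4: 2048
Level 5: 1024
Level 6: 512
Level 7: 256
Level 8: 128
Level 9: 64
Level 10: 32
Level 11: 16
Level 12: 8
Level 13: 4
Level 14: 2
Level 15: 1

The root is level 0 and the size-1 base case is level 15 (the tree spans levels 0 through 15, i.e. 16 levels counting the root), so the depth is the number of divisions: log_2(32768) = 15

The recursion tree depth is log_2(32768) = 15. At each level, the problem size is divided by 2, so it takes 15 divisions to reduce to a base case of size 1. The algorithm makes 3 recursive calls at each level.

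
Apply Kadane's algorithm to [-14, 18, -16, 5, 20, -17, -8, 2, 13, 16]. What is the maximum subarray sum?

Using Kadane's algorithm on [-14, 18, -16, 5, 20, -17, -8, 2, 13, 16]:

Scanning through the array:
Position 1 (value 18): max_ending_here = 18, max_so_far = 18
Position 2 (value -16): max_ending_here = 2, max_so_far = 18
Position 3 (value 5): max_ending_here = 7, max_so_far = 18
Position 4 (value 20): max_ending_here = 27, max_so_far = 27
Position 5 (value -17): max_ending_here = 10, max_so_far = 27
Position 6 (value -8): max_ending_here = 2, max_so_far = 27
Position 7 (value 2): max_ending_here = 4, max_so_far = 27
Position 8 (value 13): max_ending_here = 17, max_so_far = 27
Position 9 (value 16): max_ending_here = 33, max_so_far = 33

Maximum subarray: [18, -16, 5, 20, -17, -8, 2, 13, 16]
Maximum sum: 33

The maximum subarray is [18, -16, 5, 20, -17, -8, 2, 13, 16] with sum 33. This subarray runs from index 1 to index 9.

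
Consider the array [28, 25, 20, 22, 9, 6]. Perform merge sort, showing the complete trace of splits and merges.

Merge sort trace:

Split: [28, 25, 20, 22, 9, 6] -> [28, 25, 20] and [22, 9, 6]
  Split: [28, 25, 20] -> [28] and [25, 20]
    Split: [25, 20] -> [25] and [20]
    Merge: [25] + [20] -> [20, 25]
  Merge: [28] + [20, 25] -> [20, 25, 28]
  Split: [22, 9, 6] -> [22] and [9, 6]
    Split: [9, 6] -> [9] and [6]
    Merge: [9] + [6] -> [6, 9]
  Merge: [22] + [6, 9] -> [6, 9, 22]
Merge: [20, 25, 28] + [6, 9, 22] -> [6, 9, 20, 22, 25, 28]

Final sorted array: [6, 9, 20, 22, 25, 28]

The merge sort proceeds by recursively splitting the array and merging sorted halves.
After all merges, the sorted array is [6, 9, 20, 22, 25, 28].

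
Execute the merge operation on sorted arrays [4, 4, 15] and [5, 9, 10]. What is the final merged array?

Merging process:

Compare 4 vs 5: take 4 from left. Merged: [4]
Compare 4 vs 5: take 4 from left. Merged: [4, 4]
Compare 15 vs 5: take 5 from right. Merged: [4, 4, 5]
Compare 15 vs 9: take 9 from right. Merged: [4, 4, 5, 9]
Compare 15 vs 10: take 10 from right. Merged: [4, 4, 5, 9, 10]
Append remaining from left: [15]. Merged: [4, 4, 5, 9, 10, 15]

Final merged array: [4, 4, 5, 9, 10, 15]
Total comparisons: 5

The merged array is [4, 4, 5, 9, 10, 15], requiring 5 comparisons. The merge step runs in O(n) time where n is the total number of elements.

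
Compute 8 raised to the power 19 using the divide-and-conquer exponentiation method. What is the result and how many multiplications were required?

Computing 8^19 by squaring (build up from 8^1; each line after the first costs one multiplication):

8^1 = 8
8^2 = (8^1)^2 = 8^2 = 64
8^4 = (8^2)^2 = 64^2 = 4096
8^8 = (8^4)^2 = 4096^2 = 16777216
8^9 = 8 * 8^8 = 8 * 16777216 = 134217728
8^18 = (8^9)^2 = 134217728^2 = 18014398509481984
8^19 = 8 * 8^18 = 8 * 18014398509481984 = 144115188075855872

Result: 144115188075855872
Multiplications needed: 6 (6 lines after 8^1)

8^19 = 144115188075855872. Using exponentiation by squaring, this requires 6 multiplications. The key idea: if the exponent is even, square the half-power; if odd, multiply by the base once.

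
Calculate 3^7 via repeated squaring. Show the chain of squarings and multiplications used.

Computing 3^7 by squaring (build up from 3^1; each line after the first costs one multiplication):

3^1 = 3
3^2 = (3^1)^2 = 3^2 = 9
3^3 = 3 * 3^2 = 3 * 9 = 27
3^6 = (3^3)^2 = 27^2 = 729
3^7 = 3 * 3^6 = 3 * 729 = 2187

Result: 2187
Multiplications needed: 4 (4 lines after 3^1)

3^7 = 2187. Using exponentiation by squaring, this requires 4 multiplications. The key idea: if the exponent is even, square the half-power; if odd, multiply by the base once.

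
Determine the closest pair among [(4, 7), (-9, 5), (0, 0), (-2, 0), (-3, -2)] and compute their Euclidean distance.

Computing all pairwise distances among 5 points:

d((4, 7), (-9, 5)) = 13.1529
d((4, 7), (0, 0)) = 8.0623
d((4, 7), (-2, 0)) = 9.2195
d((4, 7), (-3, -2)) = 11.4018
d((-9, 5), (0, 0)) = 10.2956
d((-9, 5), (-2, 0)) = 8.6023
d((-9, 5), (-3, -2)) = 9.2195
d((0, 0), (-2, 0)) = 2.0 <-- minimum
d((0, 0), (-3, -2)) = 3.6056
d((-2, 0), (-3, -2)) = 2.2361

Closest pair: (0, 0) and (-2, 0) with distance 2.0

The closest pair is (0, 0) and (-2, 0) with Euclidean distance 2.0. For 5 points, brute-force pairwise comparison is shown above. For large n, the divide-and-conquer algorithm (sort by x, recurse on halves, check the dividing strip) achieves O(n log n).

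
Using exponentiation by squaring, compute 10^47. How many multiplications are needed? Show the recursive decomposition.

Computing 10^47 by squaring (build up from 10^1; each line after the first costs one multiplication):

10^1 = 10
10^2 = (10^1)^2 = 10^2 = 100
10^4 = (10^2)^2 = 100^2 = 10000
10^5 = 10 * 10^4 = 10 * 10000 = 100000
10^10 = (10^5)^2 = 100000^2 = 10000000000
10^11 = 10 * 10^10 = 10 * 10000000000 = 100000000000
10^22 = (10^11)^2 = 100000000000^2 = 10000000000000000000000
10^23 = 10 * 10^22 = 10 * 10000000000000000000000 = 100000000000000000000000
10^46 = (10^23)^2 = 100000000000000000000000^2 = 10000000000000000000000000000000000000000000000
10^47 = 10 * 10^46 = 10 * 10000000000000000000000000000000000000000000000 = 100000000000000000000000000000000000000000000000

Result: 100000000000000000000000000000000000000000000000
Multiplications needed: 9 (9 lines after 10^1)

10^47 = 100000000000000000000000000000000000000000000000. Using exponentiation by squaring, this requires 9 multiplications. The key idea: if the exponent is even, square the half-power; if odd, multiply by the base once.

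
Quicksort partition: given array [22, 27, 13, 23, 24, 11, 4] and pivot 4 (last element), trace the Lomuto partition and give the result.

Lomuto partition with pivot = 4:

Initial array: [22, 27, 13, 23, 24, 11, 4]

arr[0]=22 > 4: no swap
arr[1]=27 > 4: no swap
arr[2]=13 > 4: no swap
arr[3]=23 > 4: no swap
arr[4]=24 > 4: no swap
arr[5]=11 > 4: no swap

Place pivot at position 0: [4, 27, 13, 23, 24, 11, 22]
Pivot position: 0

After partitioning with pivot 4, the array becomes [4, 27, 13, 23, 24, 11, 22]. The pivot is placed at index 0. All elements to the left of the pivot are <= 4, and all elements to the right are > 4.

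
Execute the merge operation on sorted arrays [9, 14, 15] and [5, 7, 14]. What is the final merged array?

Merging process:

Compare 9 vs 5: take 5 from right. Merged: [5]
Compare 9 vs 7: take 7 from right. Merged: [5, 7]
Compare 9 vs 14: take 9 from left. Merged: [5, 7, 9]
Compare 14 vs 14: take 14 from left. Merged: [5, 7, 9, 14]
Compare 15 vs 14: take 14 from right. Merged: [5, 7, 9, 14, 14]
Append remaining from left: [15]. Merged: [5, 7, 9, 14, 14, 15]

Final merged array: [5, 7, 9, 14, 14, 15]
Total comparisons: 5

The merged array is [5, 7, 9, 14, 14, 15], requiring 5 comparisons. The merge step runs in O(n) time where n is the total number of elements.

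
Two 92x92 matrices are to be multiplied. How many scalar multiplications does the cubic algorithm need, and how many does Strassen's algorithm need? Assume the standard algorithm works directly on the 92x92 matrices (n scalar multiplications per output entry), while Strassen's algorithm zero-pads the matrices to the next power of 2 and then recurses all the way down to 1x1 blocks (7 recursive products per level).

Matrix multiplication for 92x92 matrices:

Strassen's algorithm requires power-of-2 dimensions. Pad 92x92 to 128x128 (next power of 2).

Standard algorithm: 92^3 = 778688 multiplications
Strassen's algorithm: 7^(log2(128)) = 7^7 = 823543 multiplications
Difference: 778688 - 823543 = -44855 (Strassen uses MORE here due to padding overhead — for small or just-over-power-of-2 n, padding can outweigh the per-level savings)

Standard: 778688 multiplications (92^3). Strassen: 823543 multiplications (7^7, after padding to 128x128). Strassen reduces 8 recursive multiplications to 7 at each level.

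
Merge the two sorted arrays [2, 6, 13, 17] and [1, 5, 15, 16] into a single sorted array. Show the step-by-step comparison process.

Merging process:

Compare 2 vs 1: take 1 from right. Merged: [1]
Compare 2 vs 5: take 2 from left. Merged: [1, 2]
Compare 6 vs 5: take 5 from right. Merged: [1, 2, 5]
Compare 6 vs 15: take 6 from left. Merged: [1, 2, 5, 6]
Compare 13 vs 15: take 13 from left. Merged: [1, 2, 5, 6, 13]
Compare 17 vs 15: take 15 from right. Merged: [1, 2, 5, 6, 13, 15]
Compare 17 vs 16: take 16 from right. Merged: [1, 2, 5, 6, 13, 15, 16]
Append remaining from left: [17]. Merged: [1, 2, 5, 6, 13, 15, 16, 17]

Final merged array: [1, 2, 5, 6, 13, 15, 16, 17]
Total comparisons: 7

The merged array is [1, 2, 5, 6, 13, 15, 16, 17], requiring 7 comparisons. The merge step runs in O(n) time where n is the total number of elements.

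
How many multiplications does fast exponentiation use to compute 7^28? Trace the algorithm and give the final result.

Computing 7^28 by squaring (build up from 7^1; each line after the first costs one multiplication):

7^1 = 7
7^2 = (7^1)^2 = 7^2 = 49
7^3 = 7 * 7^2 = 7 * 49 = 343
7^6 = (7^3)^2 = 343^2 = 117649
7^7 = 7 * 7^6 = 7 * 117649 = 823543
7^14 = (7^7)^2 = 823543^2 = 678223072849
7^28 = (7^14)^2 = 678223072849^2 = 459986536544739960976801

Result: 459986536544739960976801
Multiplications needed: 6 (6 lines after 7^1)

7^28 = 459986536544739960976801. Using exponentiation by squaring, this requires 6 multiplications. The key idea: if the exponent is even, square the half-power; if odd, multiply by the base once.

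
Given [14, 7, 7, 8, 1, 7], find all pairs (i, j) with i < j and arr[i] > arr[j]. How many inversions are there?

Finding inversions in [14, 7, 7, 8, 1, 7]:

(0, 1): arr[0]=14 > arr[1]=7
(0, 2): arr[0]=14 > arr[2]=7
(0, 3): arr[0]=14 > arr[3]=8
(0, 4): arr[0]=14 > arr[4]=1
(0, 5): arr[0]=14 > arr[5]=7
(1, 4): arr[1]=7 > arr[4]=1
(2, 4): arr[2]=7 > arr[4]=1
(3, 4): arr[3]=8 > arr[4]=1
(3, 5): arr[3]=8 > arr[5]=7

Total inversions: 9

The array has 9 inversion(s): (0,1), (0,2), (0,3), (0,4), (0,5), (1,4), (2,4), (3,4), (3,5). Each pair (i,j) satisfies i < j and arr[i] > arr[j].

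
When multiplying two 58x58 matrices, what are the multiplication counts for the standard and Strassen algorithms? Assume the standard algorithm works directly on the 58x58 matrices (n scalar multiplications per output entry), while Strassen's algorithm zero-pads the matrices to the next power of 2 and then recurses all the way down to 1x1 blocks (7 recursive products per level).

Matrix multiplication for 58x58 matrices:

Strassen's algorithm requires power-of-2 dimensions. Pad 58x58 to 64x64 (next power of 2).

Standard algorithm: 58^3 = 195112 multiplications
Strassen's algorithm: 7^(log2(64)) = 7^6 = 117649 multiplications
Savings: 195112 - 117649 = 77463 multiplications

Standard: 195112 multiplications (58^3). Strassen: 117649 multiplications (7^6, after padding to 64x64). Strassen reduces 8 recursive multiplications to 7 at each level.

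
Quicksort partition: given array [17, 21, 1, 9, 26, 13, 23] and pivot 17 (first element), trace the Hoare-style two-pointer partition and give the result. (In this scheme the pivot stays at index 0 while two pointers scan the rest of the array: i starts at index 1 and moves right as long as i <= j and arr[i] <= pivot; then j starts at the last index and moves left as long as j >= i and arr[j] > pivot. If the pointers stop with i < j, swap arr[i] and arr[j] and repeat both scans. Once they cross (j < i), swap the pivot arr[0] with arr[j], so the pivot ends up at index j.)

Hoare-style two-pointer partition with pivot = 17:

Initial array: [17, 21, 1, 9, 26, 13, 23]

Pointers start at i = 1, j = 6.
i stops at index 1 (arr[1]=21 > 17), j stops at index 5 (arr[5]=13 <= 17): swap arr[1] and arr[5], array becomes [17, 13, 1, 9, 26, 21, 23]
i ends at 4, j ends at 3: the pointers have crossed (j < i), so scanning stops.

Swap pivot arr[0] with arr[3] to place pivot at position 3: [9, 13, 1, 17, 26, 21, 23]
Pivot position: 3

After partitioning with pivot 17, the array becomes [9, 13, 1, 17, 26, 21, 23]. The pivot is placed at index 3. All elements to the left of the pivot are <= 17, and all elements to the right are > 17.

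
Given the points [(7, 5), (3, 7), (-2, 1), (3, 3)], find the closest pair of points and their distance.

Computing all pairwise distances among 4 points:

d((7, 5), (3, 7)) = 4.4721
d((7, 5), (-2, 1)) = 9.8489
d((7, 5), (3, 3)) = 4.4721
d((3, 7), (-2, 1)) = 7.8102
d((3, 7), (3, 3)) = 4.0 <-- minimum
d((-2, 1), (3, 3)) = 5.3852

Closest pair: (3, 7) and (3, 3) with distance 4.0

The closest pair is (3, 7) and (3, 3) with Euclidean distance 4.0. For 4 points, brute-force pairwise comparison is shown above. For large n, the divide-and-conquer algorithm (sort by x, recurse on halves, check the dividing strip) achieves O(n log n).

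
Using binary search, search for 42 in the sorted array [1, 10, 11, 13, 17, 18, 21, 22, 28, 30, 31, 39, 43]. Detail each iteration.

Binary search for 42 in [1, 10, 11, 13, 17, 18, 21, 22, 28, 30, 31, 39, 43]:

lo=0, hi=12, mid=6, arr[mid]=21 -> 21 < 42, search right half
lo=7, hi=12, mid=9, arr[mid]=30 -> 30 < 42, search right half
lo=10, hi=12, mid=11, arr[mid]=39 -> 39 < 42, search right half
lo=12, hi=12, mid=12, arr[mid]=43 -> 43 > 42, search left half
lo=12 > hi=11, target 42 not found

Binary search determines that 42 is not in the array after 4 comparisons. The search space was exhausted without finding the target.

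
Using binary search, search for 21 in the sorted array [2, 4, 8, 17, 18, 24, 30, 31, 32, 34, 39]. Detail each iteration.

Binary search for 21 in [2, 4, 8, 17, 18, 24, 30, 31, 32, 34, 39]:

lo=0, hi=10, mid=5, arr[mid]=24 -> 24 > 21, search left half
lo=0, hi=4, mid=2, arr[mid]=8 -> 8 < 21, search right half
lo=3, hi=4, mid=3, arr[mid]=17 -> 17 < 21, search right half
lo=4, hi=4, mid=4, arr[mid]=18 -> 18 < 21, search right half
lo=5 > hi=4, target 21 not found

Binary search determines that 21 is not in the array after 4 comparisons. The search space was exhausted without finding the target.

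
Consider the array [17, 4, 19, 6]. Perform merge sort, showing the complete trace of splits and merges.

Merge sort trace:

Split: [17, 4, 19, 6] -> [17, 4] and [19, 6]
  Split: [17, 4] -> [17] and [4]
  Merge: [17] + [4] -> [4, 17]
  Split: [19, 6] -> [19] and [6]
  Merge: [19] + [6] -> [6, 19]
Merge: [4, 17] + [6, 19] -> [4, 6, 17, 19]

Final sorted array: [4, 6, 17, 19]

The merge sort proceeds by recursively splitting the array and merging sorted halves.
After all merges, the sorted array is [4, 6, 17, 19].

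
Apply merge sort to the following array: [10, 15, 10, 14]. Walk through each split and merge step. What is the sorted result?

Merge sort trace:

Split: [10, 15, 10, 14] -> [10, 15] and [10, 14]
  Split: [10, 15] -> [10] and [15]
  Merge: [10] + [15] -> [10, 15]
  Split: [10, 14] -> [10] and [14]
  Merge: [10] + [14] -> [10, 14]
Merge: [10, 15] + [10, 14] -> [10, 10, 14, 15]

Final sorted array: [10, 10, 14, 15]

The merge sort proceeds by recursively splitting the array and merging sorted halves.
After all merges, the sorted array is [10, 10, 14, 15].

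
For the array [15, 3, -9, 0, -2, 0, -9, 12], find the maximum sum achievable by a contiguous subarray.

Using Kadane's algorithm on [15, 3, -9, 0, -2, 0, -9, 12]:

Scanning through the array:
Position 1 (value 3): max_ending_here = 18, max_so_far = 18
Position 2 (value -9): max_ending_here = 9, max_so_far = 18
Position 3 (value 0): max_ending_here = 9, max_so_far = 18
Position 4 (value -2): max_ending_here = 7, max_so_far = 18
Position 5 (value 0): max_ending_here = 7, max_so_far = 18
Position 6 (value -9): max_ending_here = -2, max_so_far = 18
Position 7 (value 12): max_ending_here = 12, max_so_far = 18

Maximum subarray: [15, 3]
Maximum sum: 18

The maximum subarray is [15, 3] with sum 18. This subarray runs from index 0 to index 1.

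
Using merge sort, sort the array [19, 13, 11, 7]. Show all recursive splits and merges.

Merge sort trace:

Split: [19, 13, 11, 7] -> [19, 13] and [11, 7]
  Split: [19, 13] -> [19] and [13]
  Merge: [19] + [13] -> [13, 19]
  Split: [11, 7] -> [11] and [7]
  Merge: [11] + [7] -> [7, 11]
Merge: [13, 19] + [7, 11] -> [7, 11, 13, 19]

Final sorted array: [7, 11, 13, 19]

The merge sort proceeds by recursively splitting the array and merging sorted halves.
After all merges, the sorted array is [7, 11, 13, 19].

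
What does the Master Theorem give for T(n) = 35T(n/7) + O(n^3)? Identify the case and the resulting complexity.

Master Theorem for T(n) = 35T(n/7) + O(n^3):

a = 35, b = 7, c = 3
log_b(a) = log_7(35) = 1.8271

Case 3: c = 3 > log_7(35) = 1.8271
T(n) = O(n^3) = O(n^3)

For T(n) = 35T(n/7) + O(n^3): log_7(35) = 1.8271. This is Case 3 of the Master Theorem (c > log_b(a), work dominated by root), giving O(n^3).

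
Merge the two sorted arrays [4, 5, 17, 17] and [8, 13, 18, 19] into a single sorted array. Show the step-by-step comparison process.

Merging process:

Compare 4 vs 8: take 4 from left. Merged: [4]
Compare 5 vs 8: take 5 from left. Merged: [4, 5]
Compare 17 vs 8: take 8 from right. Merged: [4, 5, 8]
Compare 17 vs 13: take 13 from right. Merged: [4, 5, 8, 13]
Compare 17 vs 18: take 17 from left. Merged: [4, 5, 8, 13, 17]
Compare 17 vs 18: take 17 from left. Merged: [4, 5, 8, 13, 17, 17]
Append remaining from right: [18, 19]. Merged: [4, 5, 8, 13, 17, 17, 18, 19]

Final merged array: [4, 5, 8, 13, 17, 17, 18, 19]
Total comparisons: 6

The merged array is [4, 5, 8, 13, 17, 17, 18, 19], requiring 6 comparisons. The merge step runs in O(n) time where n is the total number of elements.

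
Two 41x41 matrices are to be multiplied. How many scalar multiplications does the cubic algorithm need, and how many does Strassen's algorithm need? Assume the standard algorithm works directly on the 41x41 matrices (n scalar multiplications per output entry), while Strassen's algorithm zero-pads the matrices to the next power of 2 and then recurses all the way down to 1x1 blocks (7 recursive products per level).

Matrix multiplication for 41x41 matrices:

Strassen's algorithm requires power-of-2 dimensions. Pad 41x41 to 64x64 (next power of 2).

Standard algorithm: 41^3 = 68921 multiplications
Strassen's algorithm: 7^(log2(64)) = 7^6 = 117649 multiplications
Difference: 68921 - 117649 = -48728 (Strassen uses MORE here due to padding overhead — for small or just-over-power-of-2 n, padding can outweigh the per-level savings)

Standard: 68921 multiplications (41^3). Strassen: 117649 multiplications (7^6, after padding to 64x64). Strassen reduces 8 recursive multiplications to 7 at each level.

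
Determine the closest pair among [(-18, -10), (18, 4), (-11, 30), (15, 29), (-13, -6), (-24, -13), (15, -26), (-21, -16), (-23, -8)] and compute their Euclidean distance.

Computing all pairwise distances among 9 points:

d((-18, -10), (18, 4)) = 38.6264
d((-18, -10), (-11, 30)) = 40.6079
d((-18, -10), (15, 29)) = 51.0882
d((-18, -10), (-13, -6)) = 6.4031
d((-18, -10), (-24, -13)) = 6.7082
d((-18, -10), (15, -26)) = 36.6742
d((-18, -10), (-21, -16)) = 6.7082
d((-18, -10), (-23, -8)) = 5.3852
d((18, 4), (-11, 30)) = 38.9487
d((18, 4), (15, 29)) = 25.1794
d((18, 4), (-13, -6)) = 32.573
d((18, 4), (-24, -13)) = 45.31
d((18, 4), (15, -26)) = 30.1496
d((18, 4), (-21, -16)) = 43.8292
d((18, 4), (-23, -8)) = 42.72
d((-11, 30), (15, 29)) = 26.0192
d((-11, 30), (-13, -6)) = 36.0555
d((-11, 30), (-24, -13)) = 44.9222
d((-11, 30), (15, -26)) = 61.7414
d((-11, 30), (-21, -16)) = 47.0744
d((-11, 30), (-23, -8)) = 39.8497
d((15, 29), (-13, -6)) = 44.8219
d((15, 29), (-24, -13)) = 57.3149
d((15, 29), (15, -26)) = 55.0
d((15, 29), (-21, -16)) = 57.6281
d((15, 29), (-23, -8)) = 53.0377
d((-13, -6), (-24, -13)) = 13.0384
d((-13, -6), (15, -26)) = 34.4093
d((-13, -6), (-21, -16)) = 12.8062
d((-13, -6), (-23, -8)) = 10.198
d((-24, -13), (15, -26)) = 41.1096
d((-24, -13), (-21, -16)) = 4.2426 <-- minimum
d((-24, -13), (-23, -8)) = 5.099
d((15, -26), (-21, -16)) = 37.3631
d((15, -26), (-23, -8)) = 42.0476
d((-21, -16), (-23, -8)) = 8.2462

Closest pair: (-24, -13) and (-21, -16) with distance 4.2426

The closest pair is (-24, -13) and (-21, -16) with Euclidean distance 4.2426. For 9 points, brute-force pairwise comparison is shown above. For large n, the divide-and-conquer algorithm (sort by x, recurse on halves, check the dividing strip) achieves O(n log n).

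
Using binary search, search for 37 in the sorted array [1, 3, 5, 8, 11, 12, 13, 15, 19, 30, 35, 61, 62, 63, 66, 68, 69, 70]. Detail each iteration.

Binary search for 37 in [1, 3, 5, 8, 11, 12, 13, 15, 19, 30, 35, 61, 62, 63, 66, 68, 69, 70]:

lo=0, hi=17, mid=8, arr[mid]=19 -> 19 < 37, search right half
lo=9, hi=17, mid=13, arr[mid]=63 -> 63 > 37, search left half
lo=9, hi=12, mid=10, arr[mid]=35 -> 35 < 37, search right half
lo=11, hi=12, mid=11, arr[mid]=61 -> 61 > 37, search left half
lo=11 > hi=10, target 37 not found

Binary search determines that 37 is not in the array after 4 comparisons. The search space was exhausted without finding the target.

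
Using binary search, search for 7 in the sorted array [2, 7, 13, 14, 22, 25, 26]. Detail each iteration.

Binary search for 7 in [2, 7, 13, 14, 22, 25, 26]:

lo=0, hi=6, mid=3, arr[mid]=14 -> 14 > 7, search left half
lo=0, hi=2, mid=1, arr[mid]=7 -> Found target at index 1!

Binary search finds 7 at index 1 after 2 comparisons. The search repeatedly halves the search space by comparing with the middle element.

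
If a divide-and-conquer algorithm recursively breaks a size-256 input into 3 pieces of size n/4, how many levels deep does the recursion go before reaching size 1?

For divide and conquer with division factor 4:

Problem sizes at each level:
Level 0: 256
Level 1: 64
Level 2: 16
Level 3: 4
Level 4: 1

The root is level 0 and the size-1 base case is level 4 (the tree spans levels 0 through 4, i.e. 5 levels counting the root), so the depth is the number of divisions: log_4(256) = 4

The recursion tree depth is log_4(256) = 4. At each level, the problem size is divided by 4, so it takes 4 divisions to reduce to a base case of size 1. The algorithm makes 3 recursive calls at each level.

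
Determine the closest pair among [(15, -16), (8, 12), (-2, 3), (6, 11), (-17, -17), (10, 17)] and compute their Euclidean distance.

Computing all pairwise distances among 6 points:

d((15, -16), (8, 12)) = 28.8617
d((15, -16), (-2, 3)) = 25.4951
d((15, -16), (6, 11)) = 28.4605
d((15, -16), (-17, -17)) = 32.0156
d((15, -16), (10, 17)) = 33.3766
d((8, 12), (-2, 3)) = 13.4536
d((8, 12), (6, 11)) = 2.2361 <-- minimum
d((8, 12), (-17, -17)) = 38.2884
d((8, 12), (10, 17)) = 5.3852
d((-2, 3), (6, 11)) = 11.3137
d((-2, 3), (-17, -17)) = 25.0
d((-2, 3), (10, 17)) = 18.4391
d((6, 11), (-17, -17)) = 36.2353
d((6, 11), (10, 17)) = 7.2111
d((-17, -17), (10, 17)) = 43.4166

Closest pair: (8, 12) and (6, 11) with distance 2.2361

The closest pair is (8, 12) and (6, 11) with Euclidean distance 2.2361. For 6 points, brute-force pairwise comparison is shown above. For large n, the divide-and-conquer algorithm (sort by x, recurse on halves, check the dividing strip) achieves O(n log n).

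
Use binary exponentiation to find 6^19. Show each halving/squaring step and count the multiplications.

Computing 6^19 by squaring (build up from 6^1; each line after the first costs one multiplication):

6^1 = 6
6^2 = (6^1)^2 = 6^2 = 36
6^4 = (6^2)^2 = 36^2 = 1296
6^8 = (6^4)^2 = 1296^2 = 1679616
6^9 = 6 * 6^8 = 6 * 1679616 = 10077696
6^18 = (6^9)^2 = 10077696^2 = 101559956668416
6^19 = 6 * 6^18 = 6 * 101559956668416 = 609359740010496

Result: 609359740010496
Multiplications needed: 6 (6 lines after 6^1)

6^19 = 609359740010496. Using exponentiation by squaring, this requires 6 multiplications. The key idea: if the exponent is even, square the half-power; if odd, multiply by the base once.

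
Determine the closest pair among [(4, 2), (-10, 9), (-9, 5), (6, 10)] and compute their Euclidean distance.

Computing all pairwise distances among 4 points:

d((4, 2), (-10, 9)) = 15.6525
d((4, 2), (-9, 5)) = 13.3417
d((4, 2), (6, 10)) = 8.2462
d((-10, 9), (-9, 5)) = 4.1231 <-- minimum
d((-10, 9), (6, 10)) = 16.0312
d((-9, 5), (6, 10)) = 15.8114

Closest pair: (-10, 9) and (-9, 5) with distance 4.1231

The closest pair is (-10, 9) and (-9, 5) with Euclidean distance 4.1231. For 4 points, brute-force pairwise comparison is shown above. For large n, the divide-and-conquer algorithm (sort by x, recurse on halves, check the dividing strip) achieves O(n log n).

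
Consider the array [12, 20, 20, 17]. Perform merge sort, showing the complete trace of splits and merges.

Merge sort trace:

Split: [12, 20, 20, 17] -> [12, 20] and [20, 17]
  Split: [12, 20] -> [12] and [20]
  Merge: [12] + [20] -> [12, 20]
  Split: [20, 17] -> [20] and [17]
  Merge: [20] + [17] -> [17, 20]
Merge: [12, 20] + [17, 20] -> [12, 17, 20, 20]

Final sorted array: [12, 17, 20, 20]

The merge sort proceeds by recursively splitting the array and merging sorted halves.
After all merges, the sorted array is [12, 17, 20, 20].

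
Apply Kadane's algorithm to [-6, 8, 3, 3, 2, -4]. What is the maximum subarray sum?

Using Kadane's algorithm on [-6, 8, 3, 3, 2, -4]:

Scanning through the array:
Position 1 (value 8): max_ending_here = 8, max_so_far = 8
Position 2 (value 3): max_ending_here = 11, max_so_far = 11
Position 3 (value 3): max_ending_here = 14, max_so_far = 14
Position 4 (value 2): max_ending_here = 16, max_so_far = 16
Position 5 (value -4): max_ending_here = 12, max_so_far = 16

Maximum subarray: [8, 3, 3, 2]
Maximum sum: 16

The maximum subarray is [8, 3, 3, 2] with sum 16. This subarray runs from index 1 to index 4.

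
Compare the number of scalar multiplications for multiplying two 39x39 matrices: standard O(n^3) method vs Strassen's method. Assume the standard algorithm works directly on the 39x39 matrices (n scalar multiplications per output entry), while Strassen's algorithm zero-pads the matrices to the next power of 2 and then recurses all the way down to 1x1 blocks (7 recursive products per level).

Matrix multiplication for 39x39 matrices:

Strassen's algorithm requires power-of-2 dimensions. Pad 39x39 to 64x64 (next power of 2).

Standard algorithm: 39^3 = 59319 multiplications
Strassen's algorithm: 7^(log2(64)) = 7^6 = 117649 multiplications
Difference: 59319 - 117649 = -58330 (Strassen uses MORE here due to padding overhead — for small or just-over-power-of-2 n, padding can outweigh the per-level savings)

Standard: 59319 multiplications (39^3). Strassen: 117649 multiplications (7^6, after padding to 64x64). Strassen reduces 8 recursive multiplications to 7 at each level.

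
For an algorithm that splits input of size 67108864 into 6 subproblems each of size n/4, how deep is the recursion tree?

For divide and conquer with division factor 4:

Problem sizes at each level:
Level 0: 67108864
Level 1: 16777216
Level 2: 4194304
Level 3: 1048576
Level 4: 262144
Level 5: 65536
Level 6: 16384
Level 7: 4096
Level 8: 1024
Level 9: 256
Level 10: 64
Level 11: 16
Level 12: 4
Level 13: 1

The root is level 0 and the size-1 base case is level 13 (the tree spans levels 0 through 13, i.e. 14 levels counting the root), so the depth is the number of divisions: log_4(67108864) = 13

The recursion tree depth is log_4(67108864) = 13. At each level, the problem size is divided by 4, so it takes 13 divisions to reduce to a base case of size 1. The algorithm makes 6 recursive calls at each level.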